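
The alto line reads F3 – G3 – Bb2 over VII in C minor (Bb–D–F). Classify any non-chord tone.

G3 is an escape tone.

The harmony at that moment is Bb major triad (Bb, D, F); G3 is not a chord tone.
It is approached by step up from F3 and left by leap down to Bb2.
Step in, leap out — an escape tone.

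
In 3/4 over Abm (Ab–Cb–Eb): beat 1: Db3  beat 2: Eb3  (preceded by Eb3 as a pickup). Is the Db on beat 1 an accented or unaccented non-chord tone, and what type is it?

The harmony at that moment is Ab minor triad (Ab, Cb, Eb); Db3 is not a chord tone.
It is approached by step down from Eb3 and left by step up to Eb3.
Step away and step back to the same note — a neighbor tone (lower neighbor).
It falls on the downbeat, so it is accented.

Accented neighbor tone.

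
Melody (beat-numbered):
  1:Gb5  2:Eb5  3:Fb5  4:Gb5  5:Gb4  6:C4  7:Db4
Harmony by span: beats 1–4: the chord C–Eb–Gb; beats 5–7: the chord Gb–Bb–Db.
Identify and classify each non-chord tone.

The harmony at that moment is C diminished triad (C, Eb, Gb); Fb5 is not a chord tone.
It is approached by step up from Eb5 and left by step up to Gb5.
Step in, step out in the same direction — a passing tone.
The harmony at that moment is Gb major triad (Gb, Bb, Db); C4 is not a chord tone.
It is approached by leap down from Gb4 and left by step up to Db4.
Leap in, step out — an appoggiatura.

Fb5 (beat 3) — passing tone; C4 (beat 6) — appoggiatura.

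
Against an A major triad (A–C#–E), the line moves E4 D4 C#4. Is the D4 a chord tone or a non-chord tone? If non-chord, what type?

Non-chord tone — a passing tone.

The harmony at that moment is A major triad (A, C#, E); D4 is not a chord tone.
It is approached by step down from E4 and left by step down to C#4.
Step in, step out in the same direction — a passing tone.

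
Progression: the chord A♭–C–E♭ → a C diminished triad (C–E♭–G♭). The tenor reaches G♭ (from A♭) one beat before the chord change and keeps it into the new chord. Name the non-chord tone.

G♭ is an anticipation.

The harmony at that moment is A♭ major triad (A♭, C, E♭); G♭ is not a chord tone.
It is approached by step down from A♭ and then sustained as the same pitch into the next harmony.
Arriving early and becoming a chord tone when the harmony changes — an anticipation.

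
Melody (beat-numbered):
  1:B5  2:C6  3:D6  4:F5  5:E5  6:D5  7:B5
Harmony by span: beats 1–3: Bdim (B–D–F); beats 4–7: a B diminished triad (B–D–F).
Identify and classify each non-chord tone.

C6 (beat 2) — passing tone; E5 (beat 5) — passing tone.

The harmony at that moment is B diminished triad (B, D, F); C6 is not a chord tone.
It is approached by step up from B5 and left by step up to D6.
Step in, step out in the same direction — a passing tone.
The harmony at that moment is B diminished triad (B, D, F); E5 is not a chord tone.
It is approached by step down from F5 and left by step down to D5.
Step in, step out in the same direction — a passing tone.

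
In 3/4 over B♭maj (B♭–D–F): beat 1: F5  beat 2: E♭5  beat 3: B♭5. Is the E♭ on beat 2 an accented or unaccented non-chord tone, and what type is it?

Unaccented escape tone.

The harmony at that moment is B♭ major triad (B♭, D, F); E♭5 is not a chord tone.
It is approached by step down from F5 and left by leap up to B♭5.
Step in, leap out — an escape tone.
It falls on a weak beat, so it is unaccented.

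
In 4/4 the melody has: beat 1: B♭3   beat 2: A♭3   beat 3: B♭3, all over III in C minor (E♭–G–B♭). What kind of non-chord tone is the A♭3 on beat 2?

The harmony at that moment is E♭ major triad (E♭, G, B♭); A♭3 is not a chord tone.
It is approached by step down from B♭3 and left by step up to B♭3.
Step away and step back to the same note — a neighbor tone (lower neighbor).

Lower neighbor tone.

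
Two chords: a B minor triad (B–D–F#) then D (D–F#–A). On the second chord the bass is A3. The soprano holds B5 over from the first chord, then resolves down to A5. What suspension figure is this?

At the second chord the bass is A3. The suspended B5 lies a ninth above the bass; after resolving down by step to A5, the interval above the bass becomes an octave.
Suspension figures are named by those two intervals: 9–8.

9–8 suspension.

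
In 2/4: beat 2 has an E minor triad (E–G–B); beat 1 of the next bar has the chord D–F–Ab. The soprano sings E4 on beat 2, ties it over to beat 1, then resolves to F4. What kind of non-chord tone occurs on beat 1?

Retardation.

The harmony at that moment is D diminished triad (D, F, Ab); E4 is not a chord tone.
It is held over (the same pitch as the preceding E4) and left by step up to F4.
Held over from the previous chord and resolving up by step — a retardation.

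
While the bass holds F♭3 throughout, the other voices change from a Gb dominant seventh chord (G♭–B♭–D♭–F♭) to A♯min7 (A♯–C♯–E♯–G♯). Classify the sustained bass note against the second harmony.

The harmony at that moment is A♯ minor seventh chord (A♯, C♯, E♯, G♯); F♭3 is not a chord tone.
It is held over (the same pitch as the preceding F♭3) and then sustained as the same pitch into the next harmony.
Sustained through a change of harmony — a pedal tone.

Pedal tone (pedal point).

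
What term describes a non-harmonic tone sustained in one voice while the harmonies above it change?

Approach: none. Departure: none — a single pitch is sustained while the chords change around it, passing through harmonies that do not contain it.
No melodic motion at all; the dissonance is created entirely by the moving harmonies against the stationary note — a pedal tone (pedal point).

Pedal tone.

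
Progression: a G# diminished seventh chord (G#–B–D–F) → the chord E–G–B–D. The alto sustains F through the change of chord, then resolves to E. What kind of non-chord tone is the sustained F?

The harmony at that moment is E minor seventh chord (E, G, B, D); F is not a chord tone.
It is held over (the same pitch as the preceding F) and left by step down to E.
Held over from the previous chord and resolving down by step — a suspension.

F is a suspension.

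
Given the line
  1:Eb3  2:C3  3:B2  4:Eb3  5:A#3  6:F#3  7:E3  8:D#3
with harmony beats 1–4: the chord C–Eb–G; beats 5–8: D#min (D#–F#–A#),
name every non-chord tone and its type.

The harmony at that moment is C minor triad (C, Eb, G); B2 is not a chord tone.
It is approached by step down from C3 and left by leap up to Eb3.
Step in, leap out — an escape tone.
The harmony at that moment is D# minor triad (D#, F#, A#); E3 is not a chord tone.
It is approached by step down from F#3 and left by step down to D#3.
Step in, step out in the same direction — a passing tone.

B2 (beat 3) — escape tone; E3 (beat 7) — passing tone.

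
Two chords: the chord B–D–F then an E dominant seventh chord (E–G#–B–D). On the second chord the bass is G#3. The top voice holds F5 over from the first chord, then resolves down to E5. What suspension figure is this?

7–6 suspension.

At the second chord the bass is G#3. The suspended F5 lies a seventh above the bass; after resolving down by step to E5, the interval above the bass becomes a sixth.
Suspension figures are named by those two intervals: 7–6.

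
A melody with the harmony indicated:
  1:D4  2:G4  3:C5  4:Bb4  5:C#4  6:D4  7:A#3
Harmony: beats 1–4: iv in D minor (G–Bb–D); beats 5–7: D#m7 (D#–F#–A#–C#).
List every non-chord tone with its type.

The harmony at that moment is G minor triad (G, Bb, D); C5 is not a chord tone.
It is approached by leap up from G4 and left by step down to Bb4.
Leap in, step out — an appoggiatura.
The harmony at that moment is D# minor seventh chord (D#, F#, A#, C#); D4 is not a chord tone.
It is approached by step up from C#4 and left by leap down to A#3.
Step in, leap out — an escape tone.

C5 (beat 3) — appoggiatura; D4 (beat 6) — escape tone.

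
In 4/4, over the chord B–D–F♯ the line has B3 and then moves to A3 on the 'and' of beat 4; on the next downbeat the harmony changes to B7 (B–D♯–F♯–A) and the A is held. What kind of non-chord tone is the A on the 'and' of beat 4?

Anticipation.

The harmony at that moment is B minor triad (B, D, F♯); A3 is not a chord tone.
It is approached by step down from B3 and then sustained as the same pitch into the next harmony.
Arriving early and becoming a chord tone when the harmony changes — an anticipation.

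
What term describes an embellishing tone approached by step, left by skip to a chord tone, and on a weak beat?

Approach: by step. Departure: by leap. Metric position: weak.
Step in, leap out, from a weak position — an escape tone (échappée). (It is the mirror image of the appoggiatura, which leaps in and steps out on a strong beat.)

Escape tone.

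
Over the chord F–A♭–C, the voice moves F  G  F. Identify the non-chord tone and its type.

G is a neighbor tone.

The harmony at that moment is F minor triad (F, A♭, C); G is not a chord tone.
It is approached by step up from F and left by step down to F.
Step away and step back to the same note — a neighbor tone (upper neighbor).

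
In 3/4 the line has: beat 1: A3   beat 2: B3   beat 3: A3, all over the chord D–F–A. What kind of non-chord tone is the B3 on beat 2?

Upper neighbor tone.

The harmony at that moment is D minor triad (D, F, A); B3 is not a chord tone.
It is approached by step up from A3 and left by step down to A3.
Step away and step back to the same note — a neighbor tone (upper neighbor).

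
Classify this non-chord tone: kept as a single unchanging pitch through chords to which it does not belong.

Pedal tone.

Approach: none. Departure: none — a single pitch is sustained while the chords change around it, passing through harmonies that do not contain it.
No melodic motion at all; the dissonance is created entirely by the moving harmonies against the stationary note — a pedal tone (pedal point).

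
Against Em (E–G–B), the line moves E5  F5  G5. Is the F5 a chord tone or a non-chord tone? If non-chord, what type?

Non-chord tone — a passing tone.

The harmony at that moment is E minor triad (E, G, B); F5 is not a chord tone.
It is approached by step up from E5 and left by step up to G5.
Step in, step out in the same direction — a passing tone.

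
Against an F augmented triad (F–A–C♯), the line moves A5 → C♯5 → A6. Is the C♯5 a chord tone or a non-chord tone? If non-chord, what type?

F augmented triad contains F, A, C♯; C♯ is the fifth, so it is a chord tone.

Chord tone (the fifth of F augmented triad).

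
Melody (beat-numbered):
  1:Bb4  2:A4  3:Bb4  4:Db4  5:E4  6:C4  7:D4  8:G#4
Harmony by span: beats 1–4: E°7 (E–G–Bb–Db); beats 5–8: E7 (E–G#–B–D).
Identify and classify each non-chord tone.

The harmony at that moment is E diminished seventh chord (E, G, Bb, Db); A4 is not a chord tone.
It is approached by step down from Bb4 and left by step up to Bb4.
Step away and step back to the same note — a neighbor tone (lower neighbor).
The harmony at that moment is E dominant seventh chord (E, G#, B, D); C4 is not a chord tone.
It is approached by leap down from E4 and left by step up to D4.
Leap in, step out — an appoggiatura.

A4 (beat 2) — neighbor tone; C4 (beat 6) — appoggiatura.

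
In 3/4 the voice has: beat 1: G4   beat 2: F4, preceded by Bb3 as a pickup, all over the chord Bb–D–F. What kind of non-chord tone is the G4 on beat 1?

The harmony at that moment is Bb major triad (Bb, D, F); G4 is not a chord tone.
It is approached by leap up from Bb3 and left by step down to F4.
Leap in, step out, metrically accented — an appoggiatura.

Appoggiatura.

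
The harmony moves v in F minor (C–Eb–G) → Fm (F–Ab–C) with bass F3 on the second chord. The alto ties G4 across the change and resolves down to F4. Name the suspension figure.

At the second chord the bass is F3. The suspended G4 lies a ninth above the bass; after resolving down by step to F4, the interval above the bass becomes an octave.
Suspension figures are named by those two intervals: 9–8.

9–8 suspension.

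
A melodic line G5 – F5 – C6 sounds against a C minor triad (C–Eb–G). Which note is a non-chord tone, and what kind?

The harmony at that moment is C minor triad (C, Eb, G); F5 is not a chord tone.
It is approached by step down from G5 and left by leap up to C6.
Step in, leap out — an escape tone.

F5 is an escape tone.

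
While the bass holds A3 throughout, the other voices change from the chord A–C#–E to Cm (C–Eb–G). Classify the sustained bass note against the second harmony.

The harmony at that moment is C minor triad (C, Eb, G); A3 is not a chord tone.
It is held over (the same pitch as the preceding A3) and then sustained as the same pitch into the next harmony.
Sustained through a change of harmony — a pedal tone.

Pedal tone (pedal point).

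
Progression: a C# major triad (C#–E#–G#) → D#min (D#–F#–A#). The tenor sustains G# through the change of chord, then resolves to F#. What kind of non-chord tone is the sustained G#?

G# is a suspension.

The harmony at that moment is D# minor triad (D#, F#, A#); G# is not a chord tone.
It is held over (the same pitch as the preceding G#) and left by step down to F#.
Held over from the previous chord and resolving down by step — a suspension.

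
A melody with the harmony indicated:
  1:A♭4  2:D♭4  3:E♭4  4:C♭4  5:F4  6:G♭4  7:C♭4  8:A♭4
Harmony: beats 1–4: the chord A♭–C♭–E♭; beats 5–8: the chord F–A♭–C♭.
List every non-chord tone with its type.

D♭4 (beat 2) — appoggiatura; G♭4 (beat 6) — escape tone.

The harmony at that moment is A♭ minor triad (A♭, C♭, E♭); D♭4 is not a chord tone.
It is approached by leap down from A♭4 and left by step up to E♭4.
Leap in, step out — an appoggiatura.
The harmony at that moment is F diminished triad (F, A♭, C♭); G♭4 is not a chord tone.
It is approached by step up from F4 and left by leap down to C♭4.
Step in, leap out — an escape tone.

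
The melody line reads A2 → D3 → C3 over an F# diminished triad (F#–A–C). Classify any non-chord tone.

The harmony at that moment is F# diminished triad (F#, A, C); D3 is not a chord tone.
It is approached by leap up from A2 and left by step down to C3.
Leap in, step out — an appoggiatura.

D3 is an appoggiatura.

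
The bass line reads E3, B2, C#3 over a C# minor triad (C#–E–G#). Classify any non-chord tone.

B2 is an appoggiatura.

The harmony at that moment is C# minor triad (C#, E, G#); B2 is not a chord tone.
It is approached by leap down from E3 and left by step up to C#3.
Leap in, step out — an appoggiatura.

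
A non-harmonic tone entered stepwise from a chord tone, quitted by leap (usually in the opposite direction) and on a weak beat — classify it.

Approach: by step. Departure: by leap. Metric position: weak.
Step in, leap out, from a weak position — an escape tone (échappée). (It is the mirror image of the appoggiatura, which leaps in and steps out on a strong beat.)

Escape tone.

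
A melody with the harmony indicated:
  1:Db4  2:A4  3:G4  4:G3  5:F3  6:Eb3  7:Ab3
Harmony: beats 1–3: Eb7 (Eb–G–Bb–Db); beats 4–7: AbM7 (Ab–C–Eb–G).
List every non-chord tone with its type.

A4 (beat 2) — appoggiatura; F3 (beat 5) — passing tone.

The harmony at that moment is Eb dominant seventh chord (Eb, G, Bb, Db); A4 is not a chord tone.
It is approached by leap up from Db4 and left by step down to G4.
Leap in, step out — an appoggiatura.
The harmony at that moment is Ab major seventh chord (Ab, C, Eb, G); F3 is not a chord tone.
It is approached by step down from G3 and left by step down to Eb3.
Step in, step out in the same direction — a passing tone.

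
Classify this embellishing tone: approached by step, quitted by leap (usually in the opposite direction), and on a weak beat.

Approach: by step. Departure: by leap. Metric position: weak.
Step in, leap out, from a weak position — an escape tone (échappée). (It is the mirror image of the appoggiatura, which leaps in and steps out on a strong beat.)

Escape tone.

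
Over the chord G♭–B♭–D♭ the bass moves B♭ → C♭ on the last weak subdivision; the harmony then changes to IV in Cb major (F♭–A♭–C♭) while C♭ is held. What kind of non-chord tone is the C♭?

C♭ is an anticipation.

The harmony at that moment is G♭ major triad (G♭, B♭, D♭); C♭ is not a chord tone.
It is approached by step up from B♭ and then sustained as the same pitch into the next harmony.
Arriving early and becoming a chord tone when the harmony changes — an anticipation.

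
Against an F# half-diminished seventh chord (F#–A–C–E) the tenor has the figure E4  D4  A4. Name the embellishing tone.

D4 is an escape tone.

The harmony at that moment is F# half-diminished seventh chord (F#, A, C, E); D4 is not a chord tone.
It is approached by step down from E4 and left by leap up to A4.
Step in, leap out — an escape tone.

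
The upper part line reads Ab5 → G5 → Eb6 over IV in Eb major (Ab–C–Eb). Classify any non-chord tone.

G5 is an escape tone.

The harmony at that moment is Ab major triad (Ab, C, Eb); G5 is not a chord tone.
It is approached by step down from Ab5 and left by leap up to Eb6.
Step in, leap out — an escape tone.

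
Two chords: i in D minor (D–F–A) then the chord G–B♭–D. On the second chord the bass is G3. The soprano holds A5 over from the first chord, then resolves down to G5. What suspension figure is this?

At the second chord the bass is G3. The suspended A5 lies a ninth above the bass; after resolving down by step to G5, the interval above the bass becomes an octave.
Suspension figures are named by those two intervals: 9–8.

9–8 suspension.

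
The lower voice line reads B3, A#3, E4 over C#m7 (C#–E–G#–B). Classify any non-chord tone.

The harmony at that moment is C# minor seventh chord (C#, E, G#, B); A#3 is not a chord tone.
It is approached by step down from B3 and left by leap up to E4.
Step in, leap out — an escape tone.

A#3 is an escape tone.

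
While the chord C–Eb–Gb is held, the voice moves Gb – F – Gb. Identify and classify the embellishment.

The harmony at that moment is C diminished triad (C, Eb, Gb); F is not a chord tone.
It is approached by step down from Gb and left by step up to Gb.
Step away and step back to the same note — a neighbor tone (lower neighbor).

F is a neighbor tone.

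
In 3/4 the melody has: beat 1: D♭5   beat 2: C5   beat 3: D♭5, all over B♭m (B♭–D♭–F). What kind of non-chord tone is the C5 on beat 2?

The harmony at that moment is B♭ minor triad (B♭, D♭, F); C5 is not a chord tone.
It is approached by step down from D♭5 and left by step up to D♭5.
Step away and step back to the same note — a neighbor tone (lower neighbor).

Lower neighbor tone.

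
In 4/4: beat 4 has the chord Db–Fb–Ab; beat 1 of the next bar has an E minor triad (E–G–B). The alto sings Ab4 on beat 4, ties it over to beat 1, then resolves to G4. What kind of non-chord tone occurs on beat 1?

The harmony at that moment is E minor triad (E, G, B); Ab4 is not a chord tone.
It is held over (the same pitch as the preceding Ab4) and left by step down to G4.
Held over from the previous chord and resolving down by step — a suspension.

Suspension.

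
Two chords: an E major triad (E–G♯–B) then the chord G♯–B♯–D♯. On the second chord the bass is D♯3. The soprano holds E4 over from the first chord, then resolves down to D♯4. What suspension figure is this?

9–8 suspension.

At the second chord the bass is D♯3. The suspended E4 lies a ninth above the bass; after resolving down by step to D♯4, the interval above the bass becomes an octave.
Suspension figures are named by those two intervals: 9–8.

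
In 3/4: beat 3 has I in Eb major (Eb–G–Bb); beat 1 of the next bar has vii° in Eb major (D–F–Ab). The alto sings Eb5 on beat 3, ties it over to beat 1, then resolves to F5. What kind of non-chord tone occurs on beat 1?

The harmony at that moment is D diminished triad (D, F, Ab); Eb5 is not a chord tone.
It is held over (the same pitch as the preceding Eb5) and left by step up to F5.
Held over from the previous chord and resolving up by step — a retardation.

Retardation.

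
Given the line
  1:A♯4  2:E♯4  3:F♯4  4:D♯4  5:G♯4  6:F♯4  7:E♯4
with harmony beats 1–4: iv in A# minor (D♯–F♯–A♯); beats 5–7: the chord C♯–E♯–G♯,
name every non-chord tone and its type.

E♯4 (beat 2) — appoggiatura; F♯4 (beat 6) — passing tone.

The harmony at that moment is D♯ minor triad (D♯, F♯, A♯); E♯4 is not a chord tone.
It is approached by leap down from A♯4 and left by step up to F♯4.
Leap in, step out — an appoggiatura.
The harmony at that moment is C♯ major triad (C♯, E♯, G♯); F♯4 is not a chord tone.
It is approached by step down from G♯4 and left by step down to E♯4.
Step in, step out in the same direction — a passing tone.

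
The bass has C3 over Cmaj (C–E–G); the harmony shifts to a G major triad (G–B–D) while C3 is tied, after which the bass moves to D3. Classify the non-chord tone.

C3 is a retardation.

The harmony at that moment is G major triad (G, B, D); C3 is not a chord tone.
It is held over (the same pitch as the preceding C3) and left by step up to D3.
Held over from the previous chord and resolving up by step — a retardation.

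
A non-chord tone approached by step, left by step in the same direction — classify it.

Passing tone.

Approach: by step. Departure: by step, continuing in the same direction.
Stepwise on both sides with no change of direction means the note fills in the space between two different chord tones — a passing tone. (Had it turned back to its starting note it would be a neighbor tone instead.)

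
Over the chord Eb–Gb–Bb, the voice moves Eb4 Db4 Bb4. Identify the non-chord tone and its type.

Db4 is an escape tone.

The harmony at that moment is Eb minor triad (Eb, Gb, Bb); Db4 is not a chord tone.
It is approached by step down from Eb4 and left by leap up to Bb4.
Step in, leap out — an escape tone.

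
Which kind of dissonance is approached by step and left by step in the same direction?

Approach: by step. Departure: by step, continuing in the same direction.
Stepwise on both sides with no change of direction means the note fills in the space between two different chord tones — a passing tone. (Had it turned back to its starting note it would be a neighbor tone instead.)

Passing tone.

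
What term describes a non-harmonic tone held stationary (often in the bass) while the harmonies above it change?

Approach: none. Departure: none — a single pitch is sustained while the chords change around it, passing through harmonies that do not contain it.
No melodic motion at all; the dissonance is created entirely by the moving harmonies against the stationary note — a pedal tone (pedal point).

Pedal tone.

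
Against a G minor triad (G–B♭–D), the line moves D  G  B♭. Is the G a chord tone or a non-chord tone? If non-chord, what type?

Chord tone (the root of G minor triad).

G minor triad contains G, B♭, D; G is the root, so it is a chord tone.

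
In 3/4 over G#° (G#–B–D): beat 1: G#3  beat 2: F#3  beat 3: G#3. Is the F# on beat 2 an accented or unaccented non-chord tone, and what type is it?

The harmony at that moment is G# diminished triad (G#, B, D); F#3 is not a chord tone.
It is approached by step down from G#3 and left by step up to G#3.
Step away and step back to the same note — a neighbor tone (lower neighbor).
It falls on a weak beat, so it is unaccented.

Unaccented neighbor tone.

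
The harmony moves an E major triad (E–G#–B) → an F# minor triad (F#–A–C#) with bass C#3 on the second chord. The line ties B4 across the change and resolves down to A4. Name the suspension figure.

At the second chord the bass is C#3. The suspended B4 lies a seventh above the bass; after resolving down by step to A4, the interval above the bass becomes a sixth.
Suspension figures are named by those two intervals: 7–6.

7–6 suspension.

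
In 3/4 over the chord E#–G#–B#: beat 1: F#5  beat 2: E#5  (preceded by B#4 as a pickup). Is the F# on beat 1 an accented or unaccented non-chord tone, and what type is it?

Accented appoggiatura.

The harmony at that moment is E# minor triad (E#, G#, B#); F#5 is not a chord tone.
It is approached by leap up from B#4 and left by step down to E#5.
Leap in, step out — an appoggiatura.
It falls on the downbeat, so it is accented.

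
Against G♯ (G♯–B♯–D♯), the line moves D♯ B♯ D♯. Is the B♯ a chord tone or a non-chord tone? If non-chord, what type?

Chord tone (the third of G# major triad).

G# major triad contains G♯, B♯, D♯; B♯ is the third, so it is a chord tone.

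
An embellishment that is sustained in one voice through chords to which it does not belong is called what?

Pedal tone.

Approach: none. Departure: none — a single pitch is sustained while the chords change around it, passing through harmonies that do not contain it.
No melodic motion at all; the dissonance is created entirely by the moving harmonies against the stationary note — a pedal tone (pedal point).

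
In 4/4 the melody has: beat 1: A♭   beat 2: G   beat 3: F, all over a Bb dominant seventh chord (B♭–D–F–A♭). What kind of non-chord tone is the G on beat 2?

Passing tone.

The harmony at that moment is B♭ dominant seventh chord (B♭, D, F, A♭); G is not a chord tone.
It is approached by step down from A♭ and left by step down to F.
Step in, step out in the same direction — a passing tone.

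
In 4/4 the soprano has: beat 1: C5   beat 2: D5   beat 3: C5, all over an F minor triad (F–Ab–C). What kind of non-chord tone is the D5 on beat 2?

The harmony at that moment is F minor triad (F, Ab, C); D5 is not a chord tone.
It is approached by step up from C5 and left by step down to C5.
Step away and step back to the same note — a neighbor tone (upper neighbor).

Upper neighbor tone.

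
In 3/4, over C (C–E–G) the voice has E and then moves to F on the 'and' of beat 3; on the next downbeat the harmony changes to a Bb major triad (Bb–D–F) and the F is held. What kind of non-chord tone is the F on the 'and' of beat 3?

The harmony at that moment is C major triad (C, E, G); F is not a chord tone.
It is approached by step up from E and then sustained as the same pitch into the next harmony.
Arriving early and becoming a chord tone when the harmony changes — an anticipation.

Anticipation.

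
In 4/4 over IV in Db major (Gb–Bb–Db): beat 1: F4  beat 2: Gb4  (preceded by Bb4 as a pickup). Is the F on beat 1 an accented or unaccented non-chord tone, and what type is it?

Accented appoggiatura.

The harmony at that moment is Gb major triad (Gb, Bb, Db); F4 is not a chord tone.
It is approached by leap down from Bb4 and left by step up to Gb4.
Leap in, step out — an appoggiatura.
It falls on the downbeat, so it is accented.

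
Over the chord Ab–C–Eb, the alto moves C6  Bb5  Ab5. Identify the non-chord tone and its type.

Bb5 is a passing tone.

The harmony at that moment is Ab major triad (Ab, C, Eb); Bb5 is not a chord tone.
It is approached by step down from C6 and left by step down to Ab5.
Step in, step out in the same direction — a passing tone.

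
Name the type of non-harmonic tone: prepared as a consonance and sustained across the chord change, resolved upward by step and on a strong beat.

Approach: by preparation — the pitch is first a chord tone, then held (tied or repeated) while the harmony changes under it. Departure: up by step. Metric position: strong.
A prepared dissonance that resolves upward by step — a retardation. (The same figure resolving downward would be a suspension.)

Retardation.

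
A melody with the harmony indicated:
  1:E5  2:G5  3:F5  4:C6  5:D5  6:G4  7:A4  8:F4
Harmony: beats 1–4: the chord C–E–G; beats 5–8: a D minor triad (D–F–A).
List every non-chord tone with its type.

F5 (beat 3) — escape tone; G4 (beat 6) — appoggiatura.

The harmony at that moment is C major triad (C, E, G); F5 is not a chord tone.
It is approached by step down from G5 and left by leap up to C6.
Step in, leap out — an escape tone.
The harmony at that moment is D minor triad (D, F, A); G4 is not a chord tone.
It is approached by leap down from D5 and left by step up to A4.
Leap in, step out — an appoggiatura.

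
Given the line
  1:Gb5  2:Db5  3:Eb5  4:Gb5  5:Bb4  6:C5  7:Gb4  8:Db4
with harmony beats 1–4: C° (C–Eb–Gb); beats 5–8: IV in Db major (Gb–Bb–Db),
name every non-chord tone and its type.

The harmony at that moment is C diminished triad (C, Eb, Gb); Db5 is not a chord tone.
It is approached by leap down from Gb5 and left by step up to Eb5.
Leap in, step out — an appoggiatura.
The harmony at that moment is Gb major triad (Gb, Bb, Db); C5 is not a chord tone.
It is approached by step up from Bb4 and left by leap down to Gb4.
Step in, leap out — an escape tone.

Db5 (beat 2) — appoggiatura; C5 (beat 6) — escape tone.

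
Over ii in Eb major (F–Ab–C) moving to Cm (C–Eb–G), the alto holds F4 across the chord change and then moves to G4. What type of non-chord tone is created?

F4 is a retardation.

The harmony at that moment is C minor triad (C, Eb, G); F4 is not a chord tone.
It is held over (the same pitch as the preceding F4) and left by step up to G4.
Held over from the previous chord and resolving up by step — a retardation.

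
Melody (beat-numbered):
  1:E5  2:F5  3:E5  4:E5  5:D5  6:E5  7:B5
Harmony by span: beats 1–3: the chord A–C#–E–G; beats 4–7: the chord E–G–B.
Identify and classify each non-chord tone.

F5 (beat 2) — neighbor tone; D5 (beat 5) — neighbor tone.

The harmony at that moment is A dominant seventh chord (A, C#, E, G); F5 is not a chord tone.
It is approached by step up from E5 and left by step down to E5.
Step away and step back to the same note — a neighbor tone (upper neighbor).
The harmony at that moment is E minor triad (E, G, B); D5 is not a chord tone.
It is approached by step down from E5 and left by step up to E5.
Step away and step back to the same note — a neighbor tone (lower neighbor).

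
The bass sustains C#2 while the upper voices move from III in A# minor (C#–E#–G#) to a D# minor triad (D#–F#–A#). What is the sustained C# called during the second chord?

The harmony at that moment is D# minor triad (D#, F#, A#); C#2 is not a chord tone.
It is held over (the same pitch as the preceding C#2) and then sustained as the same pitch into the next harmony.
Sustained through a change of harmony — a pedal tone.

Pedal tone (pedal point).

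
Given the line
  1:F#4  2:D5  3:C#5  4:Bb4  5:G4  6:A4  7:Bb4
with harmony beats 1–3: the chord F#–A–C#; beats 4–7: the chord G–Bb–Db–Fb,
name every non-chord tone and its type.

The harmony at that moment is F# minor triad (F#, A, C#); D5 is not a chord tone.
It is approached by leap up from F#4 and left by step down to C#5.
Leap in, step out — an appoggiatura.
The harmony at that moment is G diminished seventh chord (G, Bb, Db, Fb); A4 is not a chord tone.
It is approached by step up from G4 and left by step up to Bb4.
Step in, step out in the same direction — a passing tone.

D5 (beat 2) — appoggiatura; A4 (beat 6) — passing tone.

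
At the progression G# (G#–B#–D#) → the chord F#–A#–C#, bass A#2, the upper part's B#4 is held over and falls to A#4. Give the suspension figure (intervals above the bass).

At the second chord the bass is A#2. The suspended B#4 lies a ninth above the bass; after resolving down by step to A#4, the interval above the bass becomes an octave.
Suspension figures are named by those two intervals: 9–8.

9–8 suspension.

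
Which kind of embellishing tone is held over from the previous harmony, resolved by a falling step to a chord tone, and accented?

Approach: by preparation — the pitch is first a chord tone, then held (tied or repeated) while the harmony changes under it. Departure: down by step. Metric position: strong.
A prepared dissonance that resolves downward by step — a suspension. (The same figure resolving upward would be a retardation.)

Suspension.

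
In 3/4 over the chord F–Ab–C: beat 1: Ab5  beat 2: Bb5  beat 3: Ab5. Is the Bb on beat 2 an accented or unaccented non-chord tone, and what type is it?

The harmony at that moment is F minor triad (F, Ab, C); Bb5 is not a chord tone.
It is approached by step up from Ab5 and left by step down to Ab5.
Step away and step back to the same note — a neighbor tone (upper neighbor).
It falls on a weak beat, so it is unaccented.

Unaccented neighbor tone.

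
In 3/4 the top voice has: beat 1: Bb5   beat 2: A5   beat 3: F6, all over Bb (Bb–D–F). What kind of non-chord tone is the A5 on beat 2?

The harmony at that moment is Bb major triad (Bb, D, F); A5 is not a chord tone.
It is approached by step down from Bb5 and left by leap up to F6.
Step in, leap out, on a weak beat — an escape tone.

Escape tone.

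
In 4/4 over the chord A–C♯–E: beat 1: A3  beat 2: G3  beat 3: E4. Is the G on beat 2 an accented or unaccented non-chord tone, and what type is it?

Unaccented escape tone.

The harmony at that moment is A major triad (A, C♯, E); G3 is not a chord tone.
It is approached by step down from A3 and left by leap up to E4.
Step in, leap out — an escape tone.
It falls on a weak beat, so it is unaccented.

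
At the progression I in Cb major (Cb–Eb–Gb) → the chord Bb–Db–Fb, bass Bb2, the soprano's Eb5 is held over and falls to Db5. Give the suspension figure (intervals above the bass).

At the second chord the bass is Bb2. The suspended Eb5 lies a fourth above the bass; after resolving down by step to Db5, the interval above the bass becomes a third.
Suspension figures are named by those two intervals: 4–3.

4–3 suspension.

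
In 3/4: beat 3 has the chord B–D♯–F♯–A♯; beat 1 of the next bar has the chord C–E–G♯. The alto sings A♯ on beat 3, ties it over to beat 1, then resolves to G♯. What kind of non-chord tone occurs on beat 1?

The harmony at that moment is C augmented triad (C, E, G♯); A♯ is not a chord tone.
It is held over (the same pitch as the preceding A♯) and left by step down to G♯.
Held over from the previous chord and resolving down by step — a suspension.

Suspension.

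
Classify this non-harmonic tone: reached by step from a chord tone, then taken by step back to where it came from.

Approach: by step. Departure: by step in the opposite direction, back to the starting pitch.
Stepwise on both sides but reversing to return to the same chord tone — a neighbor tone. (Had it continued onward in the same direction it would be a passing tone instead.)

Neighbor tone.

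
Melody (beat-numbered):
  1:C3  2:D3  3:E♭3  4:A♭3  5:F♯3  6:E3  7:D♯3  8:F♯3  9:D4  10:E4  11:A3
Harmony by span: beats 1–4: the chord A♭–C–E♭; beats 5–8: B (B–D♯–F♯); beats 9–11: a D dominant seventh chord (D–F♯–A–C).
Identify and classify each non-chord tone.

The harmony at that moment is A♭ major triad (A♭, C, E♭); D3 is not a chord tone.
It is approached by step up from C3 and left by step up to E♭3.
Step in, step out in the same direction — a passing tone.
The harmony at that moment is B major triad (B, D♯, F♯); E3 is not a chord tone.
It is approached by step down from F♯3 and left by step down to D♯3.
Step in, step out in the same direction — a passing tone.
The harmony at that moment is D dominant seventh chord (D, F♯, A, C); E4 is not a chord tone.
It is approached by step up from D4 and left by leap down to A3.
Step in, leap out — an escape tone.

D3 (beat 2) — passing tone; E3 (beat 6) — passing tone; E4 (beat 10) — escape tone.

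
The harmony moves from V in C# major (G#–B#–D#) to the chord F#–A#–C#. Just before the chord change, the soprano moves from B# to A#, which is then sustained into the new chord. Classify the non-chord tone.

The harmony at that moment is G# major triad (G#, B#, D#); A# is not a chord tone.
It is approached by step down from B# and then sustained as the same pitch into the next harmony.
Arriving early and becoming a chord tone when the harmony changes — an anticipation.

A# is an anticipation.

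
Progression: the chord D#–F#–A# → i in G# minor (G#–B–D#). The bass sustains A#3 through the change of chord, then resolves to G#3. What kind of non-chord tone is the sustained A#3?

The harmony at that moment is G# minor triad (G#, B, D#); A#3 is not a chord tone.
It is held over (the same pitch as the preceding A#3) and left by step down to G#3.
Held over from the previous chord and resolving down by step — a suspension.

A#3 is a suspension.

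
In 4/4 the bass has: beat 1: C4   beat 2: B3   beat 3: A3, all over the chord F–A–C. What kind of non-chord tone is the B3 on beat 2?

Passing tone.

The harmony at that moment is F major triad (F, A, C); B3 is not a chord tone.
It is approached by step down from C4 and left by step down to A3.
Step in, step out in the same direction — a passing tone.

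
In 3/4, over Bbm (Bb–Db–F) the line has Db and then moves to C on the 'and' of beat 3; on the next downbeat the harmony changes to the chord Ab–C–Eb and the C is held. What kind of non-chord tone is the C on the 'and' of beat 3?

The harmony at that moment is Bb minor triad (Bb, Db, F); C is not a chord tone.
It is approached by step down from Db and then sustained as the same pitch into the next harmony.
Arriving early and becoming a chord tone when the harmony changes — an anticipation.

Anticipation.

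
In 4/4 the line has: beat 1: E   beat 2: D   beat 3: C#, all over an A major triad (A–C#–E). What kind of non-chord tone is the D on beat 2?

The harmony at that moment is A major triad (A, C#, E); D is not a chord tone.
It is approached by step down from E and left by step down to C#.
Step in, step out in the same direction — a passing tone.

Passing tone.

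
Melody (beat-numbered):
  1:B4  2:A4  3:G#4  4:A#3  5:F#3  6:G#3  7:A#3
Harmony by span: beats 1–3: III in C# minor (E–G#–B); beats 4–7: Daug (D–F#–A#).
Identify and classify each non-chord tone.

A4 (beat 2) — passing tone; G#3 (beat 6) — passing tone.

The harmony at that moment is E major triad (E, G#, B); A4 is not a chord tone.
It is approached by step down from B4 and left by step down to G#4.
Step in, step out in the same direction — a passing tone.
The harmony at that moment is D augmented triad (D, F#, A#); G#3 is not a chord tone.
It is approached by step up from F#3 and left by step up to A#3.
Step in, step out in the same direction — a passing tone.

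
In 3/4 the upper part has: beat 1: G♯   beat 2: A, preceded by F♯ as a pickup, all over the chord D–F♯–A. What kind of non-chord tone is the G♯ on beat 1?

The harmony at that moment is D major triad (D, F♯, A); G♯ is not a chord tone.
It is approached by step up from F♯ and left by step up to A.
Step in, step out in the same direction — a passing tone.

Passing tone.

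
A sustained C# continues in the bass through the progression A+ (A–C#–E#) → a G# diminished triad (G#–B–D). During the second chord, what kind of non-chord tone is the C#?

The harmony at that moment is G# diminished triad (G#, B, D); C# is not a chord tone.
It is held over (the same pitch as the preceding C#) and then sustained as the same pitch into the next harmony.
Sustained through a change of harmony — a pedal tone.

Pedal tone (pedal point).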